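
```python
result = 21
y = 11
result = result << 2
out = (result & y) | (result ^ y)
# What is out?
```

Trace (tracking out):
result = 21  # -> result = 21
y = 11  # -> y = 11
result = result << 2  # -> result = 84
out = result & y | result ^ y  # -> out = 95

Answer: 95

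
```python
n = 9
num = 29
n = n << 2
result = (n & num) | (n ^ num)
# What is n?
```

Trace (tracking n):
n = 9  # -> n = 9
num = 29  # -> num = 29
n = n << 2  # -> n = 36
result = n & num | n ^ num  # -> result = 61

Answer: 36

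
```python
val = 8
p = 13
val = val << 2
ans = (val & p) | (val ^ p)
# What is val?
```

Trace (tracking val):
val = 8  # -> val = 8
p = 13  # -> p = 13
val = val << 2  # -> val = 32
ans = val & p | val ^ p  # -> ans = 45

Answer: 32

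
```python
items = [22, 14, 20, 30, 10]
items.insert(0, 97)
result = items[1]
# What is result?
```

Trace (tracking result):
items = [22, 14, 20, 30, 10]  # -> items = [22, 14, 20, 30, 10]
items.insert(0, 97)  # -> items = [97, 22, 14, 20, 30, 10]
result = items[1]  # -> result = 22

Answer: 22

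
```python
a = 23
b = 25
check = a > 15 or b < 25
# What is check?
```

Trace (tracking check):
a = 23  # -> a = 23
b = 25  # -> b = 25
check = a > 15 or b < 25  # -> check = True

Answer: True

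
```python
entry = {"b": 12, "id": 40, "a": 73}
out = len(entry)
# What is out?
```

Trace (tracking out):
entry = {'b': 12, 'id': 40, 'a': 73}  # -> entry = {'b': 12, 'id': 40, 'a': 73}
out = len(entry)  # -> out = 3

Answer: 3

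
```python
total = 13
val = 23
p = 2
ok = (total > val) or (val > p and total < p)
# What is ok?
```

Answer: False

Derivation:
Trace (tracking ok):
total = 13  # -> total = 13
val = 23  # -> val = 23
p = 2  # -> p = 2
ok = total > val or (val > p and total < p)  # -> ok = False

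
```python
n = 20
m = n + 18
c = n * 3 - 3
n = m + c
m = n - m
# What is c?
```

Answer: 57

Derivation:
Trace (tracking c):
n = 20  # -> n = 20
m = n + 18  # -> m = 38
c = n * 3 - 3  # -> c = 57
n = m + c  # -> n = 95
m = n - m  # -> m = 57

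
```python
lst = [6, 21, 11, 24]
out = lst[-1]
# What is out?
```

Answer: 24

Derivation:
Trace (tracking out):
lst = [6, 21, 11, 24]  # -> lst = [6, 21, 11, 24]
out = lst[-1]  # -> out = 24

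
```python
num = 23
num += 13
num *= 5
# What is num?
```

Trace (tracking num):
num = 23  # -> num = 23
num += 13  # -> num = 36
num *= 5  # -> num = 180

Answer: 180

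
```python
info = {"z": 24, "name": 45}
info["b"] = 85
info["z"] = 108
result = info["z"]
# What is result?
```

Trace (tracking result):
info = {'z': 24, 'name': 45}  # -> info = {'z': 24, 'name': 45}
info['b'] = 85  # -> info = {'z': 24, 'name': 45, 'b': 85}
info['z'] = 108  # -> info = {'z': 108, 'name': 45, 'b': 85}
result = info['z']  # -> result = 108

Answer: 108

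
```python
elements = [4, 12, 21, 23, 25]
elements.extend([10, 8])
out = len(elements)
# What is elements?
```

Trace (tracking elements):
elements = [4, 12, 21, 23, 25]  # -> elements = [4, 12, 21, 23, 25]
elements.extend([10, 8])  # -> elements = [4, 12, 21, 23, 25, 10, 8]
out = len(elements)  # -> out = 7

Answer: [4, 12, 21, 23, 25, 10, 8]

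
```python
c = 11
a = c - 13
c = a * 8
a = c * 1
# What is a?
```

Answer: -16

Derivation:
Trace (tracking a):
c = 11  # -> c = 11
a = c - 13  # -> a = -2
c = a * 8  # -> c = -16
a = c * 1  # -> a = -16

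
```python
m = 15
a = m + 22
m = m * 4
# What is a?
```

Trace (tracking a):
m = 15  # -> m = 15
a = m + 22  # -> a = 37
m = m * 4  # -> m = 60

Answer: 37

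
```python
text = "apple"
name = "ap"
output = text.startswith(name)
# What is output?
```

Answer: True

Derivation:
Trace (tracking output):
text = 'apple'  # -> text = 'apple'
name = 'ap'  # -> name = 'ap'
output = text.startswith(name)  # -> output = True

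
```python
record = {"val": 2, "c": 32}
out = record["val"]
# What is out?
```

Trace (tracking out):
record = {'val': 2, 'c': 32}  # -> record = {'val': 2, 'c': 32}
out = record['val']  # -> out = 2

Answer: 2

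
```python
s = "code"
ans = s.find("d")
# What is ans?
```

Trace (tracking ans):
s = 'code'  # -> s = 'code'
ans = s.find('d')  # -> ans = 2

Answer: 2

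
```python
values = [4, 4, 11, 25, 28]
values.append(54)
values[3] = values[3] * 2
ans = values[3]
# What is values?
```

Trace (tracking values):
values = [4, 4, 11, 25, 28]  # -> values = [4, 4, 11, 25, 28]
values.append(54)  # -> values = [4, 4, 11, 25, 28, 54]
values[3] = values[3] * 2  # -> values = [4, 4, 11, 50, 28, 54]
ans = values[3]  # -> ans = 50

Answer: [4, 4, 11, 50, 28, 54]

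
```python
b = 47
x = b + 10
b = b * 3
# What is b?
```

Answer: 141

Derivation:
Trace (tracking b):
b = 47  # -> b = 47
x = b + 10  # -> x = 57
b = b * 3  # -> b = 141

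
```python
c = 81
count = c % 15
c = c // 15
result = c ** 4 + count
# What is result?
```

Trace (tracking result):
c = 81  # -> c = 81
count = c % 15  # -> count = 6
c = c // 15  # -> c = 5
result = c ** 4 + count  # -> result = 631

Answer: 631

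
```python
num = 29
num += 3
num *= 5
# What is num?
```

Trace (tracking num):
num = 29  # -> num = 29
num += 3  # -> num = 32
num *= 5  # -> num = 160

Answer: 160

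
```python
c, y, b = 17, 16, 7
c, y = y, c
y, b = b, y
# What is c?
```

Answer: 16

Derivation:
Trace (tracking c):
c, y, b = (17, 16, 7)  # -> c = 17, y = 16, b = 7
c, y = (y, c)  # -> c = 16, y = 17
y, b = (b, y)  # -> y = 7, b = 17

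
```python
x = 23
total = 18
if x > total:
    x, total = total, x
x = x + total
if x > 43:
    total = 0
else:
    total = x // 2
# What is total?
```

Answer: 20

Derivation:
Trace (tracking total):
x = 23  # -> x = 23
total = 18  # -> total = 18
if x > total:  # condition is True
    x, total = (total, x)  # -> x = 18, total = 23
x = x + total  # -> x = 41
if x > 43:  # condition is False
else:
    total = x // 2  # -> total = 20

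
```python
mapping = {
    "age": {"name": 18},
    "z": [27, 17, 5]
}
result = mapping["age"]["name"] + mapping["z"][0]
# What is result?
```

Answer: 45

Derivation:
Trace (tracking result):
mapping = {'age': {'name': 18}, 'z': [27, 17, 5]}  # -> mapping = {'age': {'name': 18}, 'z': [27, 17, 5]}
result = mapping['age']['name'] + mapping['z'][0]  # -> result = 45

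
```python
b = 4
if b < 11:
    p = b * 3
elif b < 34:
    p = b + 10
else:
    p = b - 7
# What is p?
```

Answer: 12

Derivation:
Trace (tracking p):
b = 4  # -> b = 4
if b < 11:  # condition is True
    p = b * 3  # -> p = 12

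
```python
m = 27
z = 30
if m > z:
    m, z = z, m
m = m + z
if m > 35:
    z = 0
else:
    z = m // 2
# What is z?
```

Trace (tracking z):
m = 27  # -> m = 27
z = 30  # -> z = 30
if m > z:  # condition is False
m = m + z  # -> m = 57
if m > 35:  # condition is True
    z = 0  # -> z = 0

Answer: 0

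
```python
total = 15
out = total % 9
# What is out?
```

Trace (tracking out):
total = 15  # -> total = 15
out = total % 9  # -> out = 6

Answer: 6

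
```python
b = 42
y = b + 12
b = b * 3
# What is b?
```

Answer: 126

Derivation:
Trace (tracking b):
b = 42  # -> b = 42
y = b + 12  # -> y = 54
b = b * 3  # -> b = 126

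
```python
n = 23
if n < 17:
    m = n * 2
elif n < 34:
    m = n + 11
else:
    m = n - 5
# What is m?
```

Answer: 34

Derivation:
Trace (tracking m):
n = 23  # -> n = 23
if n < 17:  # condition is False
elif n < 34:  # condition is True
    m = n + 11  # -> m = 34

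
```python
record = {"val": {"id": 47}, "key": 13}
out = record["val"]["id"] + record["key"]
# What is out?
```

Trace (tracking out):
record = {'val': {'id': 47}, 'key': 13}  # -> record = {'val': {'id': 47}, 'key': 13}
out = record['val']['id'] + record['key']  # -> out = 60

Answer: 60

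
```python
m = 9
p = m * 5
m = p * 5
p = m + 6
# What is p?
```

Answer: 231

Derivation:
Trace (tracking p):
m = 9  # -> m = 9
p = m * 5  # -> p = 45
m = p * 5  # -> m = 225
p = m + 6  # -> p = 231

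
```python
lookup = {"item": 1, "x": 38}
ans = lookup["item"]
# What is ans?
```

Trace (tracking ans):
lookup = {'item': 1, 'x': 38}  # -> lookup = {'item': 1, 'x': 38}
ans = lookup['item']  # -> ans = 1

Answer: 1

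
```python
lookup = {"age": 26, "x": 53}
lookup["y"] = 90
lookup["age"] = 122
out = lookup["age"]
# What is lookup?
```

Answer: {'age': 122, 'x': 53, 'y': 90}

Derivation:
Trace (tracking lookup):
lookup = {'age': 26, 'x': 53}  # -> lookup = {'age': 26, 'x': 53}
lookup['y'] = 90  # -> lookup = {'age': 26, 'x': 53, 'y': 90}
lookup['age'] = 122  # -> lookup = {'age': 122, 'x': 53, 'y': 90}
out = lookup['age']  # -> out = 122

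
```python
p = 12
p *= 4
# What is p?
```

Trace (tracking p):
p = 12  # -> p = 12
p *= 4  # -> p = 48

Answer: 48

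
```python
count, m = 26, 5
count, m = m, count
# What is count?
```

Answer: 5

Derivation:
Trace (tracking count):
count, m = (26, 5)  # -> count = 26, m = 5
count, m = (m, count)  # -> count = 5, m = 26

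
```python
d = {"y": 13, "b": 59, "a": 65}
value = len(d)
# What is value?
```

Trace (tracking value):
d = {'y': 13, 'b': 59, 'a': 65}  # -> d = {'y': 13, 'b': 59, 'a': 65}
value = len(d)  # -> value = 3

Answer: 3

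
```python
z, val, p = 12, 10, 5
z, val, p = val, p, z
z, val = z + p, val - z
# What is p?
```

Trace (tracking p):
z, val, p = (12, 10, 5)  # -> z = 12, val = 10, p = 5
z, val, p = (val, p, z)  # -> z = 10, val = 5, p = 12
z, val = (z + p, val - z)  # -> z = 22, val = -5

Answer: 12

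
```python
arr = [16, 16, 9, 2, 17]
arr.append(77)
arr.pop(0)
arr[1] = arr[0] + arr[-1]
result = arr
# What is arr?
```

Trace (tracking arr):
arr = [16, 16, 9, 2, 17]  # -> arr = [16, 16, 9, 2, 17]
arr.append(77)  # -> arr = [16, 16, 9, 2, 17, 77]
arr.pop(0)  # -> arr = [16, 9, 2, 17, 77]
arr[1] = arr[0] + arr[-1]  # -> arr = [16, 93, 2, 17, 77]
result = arr  # -> result = [16, 93, 2, 17, 77]

Answer: [16, 93, 2, 17, 77]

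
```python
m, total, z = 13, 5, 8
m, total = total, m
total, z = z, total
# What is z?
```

Trace (tracking z):
m, total, z = (13, 5, 8)  # -> m = 13, total = 5, z = 8
m, total = (total, m)  # -> m = 5, total = 13
total, z = (z, total)  # -> total = 8, z = 13

Answer: 13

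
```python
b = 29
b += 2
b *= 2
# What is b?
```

Trace (tracking b):
b = 29  # -> b = 29
b += 2  # -> b = 31
b *= 2  # -> b = 62

Answer: 62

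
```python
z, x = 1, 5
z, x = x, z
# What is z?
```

Answer: 5

Derivation:
Trace (tracking z):
z, x = (1, 5)  # -> z = 1, x = 5
z, x = (x, z)  # -> z = 5, x = 1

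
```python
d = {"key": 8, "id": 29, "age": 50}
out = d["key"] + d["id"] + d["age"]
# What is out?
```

Answer: 87

Derivation:
Trace (tracking out):
d = {'key': 8, 'id': 29, 'age': 50}  # -> d = {'key': 8, 'id': 29, 'age': 50}
out = d['key'] + d['id'] + d['age']  # -> out = 87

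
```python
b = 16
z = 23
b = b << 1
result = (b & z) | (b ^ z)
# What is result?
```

Answer: 55

Derivation:
Trace (tracking result):
b = 16  # -> b = 16
z = 23  # -> z = 23
b = b << 1  # -> b = 32
result = b & z | b ^ z  # -> result = 55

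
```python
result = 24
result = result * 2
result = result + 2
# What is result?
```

Trace (tracking result):
result = 24  # -> result = 24
result = result * 2  # -> result = 48
result = result + 2  # -> result = 50

Answer: 50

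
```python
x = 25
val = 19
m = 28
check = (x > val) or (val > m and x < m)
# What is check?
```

Answer: True

Derivation:
Trace (tracking check):
x = 25  # -> x = 25
val = 19  # -> val = 19
m = 28  # -> m = 28
check = x > val or (val > m and x < m)  # -> check = True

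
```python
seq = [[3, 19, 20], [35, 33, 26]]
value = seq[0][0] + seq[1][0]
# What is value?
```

Answer: 38

Derivation:
Trace (tracking value):
seq = [[3, 19, 20], [35, 33, 26]]  # -> seq = [[3, 19, 20], [35, 33, 26]]
value = seq[0][0] + seq[1][0]  # -> value = 38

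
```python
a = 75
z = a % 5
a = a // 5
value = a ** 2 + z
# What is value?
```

Trace (tracking value):
a = 75  # -> a = 75
z = a % 5  # -> z = 0
a = a // 5  # -> a = 15
value = a ** 2 + z  # -> value = 225

Answer: 225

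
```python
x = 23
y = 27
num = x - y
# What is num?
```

Trace (tracking num):
x = 23  # -> x = 23
y = 27  # -> y = 27
num = x - y  # -> num = -4

Answer: -4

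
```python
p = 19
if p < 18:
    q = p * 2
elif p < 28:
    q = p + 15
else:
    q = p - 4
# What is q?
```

Answer: 34

Derivation:
Trace (tracking q):
p = 19  # -> p = 19
if p < 18:  # condition is False
elif p < 28:  # condition is True
    q = p + 15  # -> q = 34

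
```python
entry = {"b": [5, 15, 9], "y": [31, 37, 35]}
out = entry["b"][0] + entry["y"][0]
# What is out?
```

Answer: 36

Derivation:
Trace (tracking out):
entry = {'b': [5, 15, 9], 'y': [31, 37, 35]}  # -> entry = {'b': [5, 15, 9], 'y': [31, 37, 35]}
out = entry['b'][0] + entry['y'][0]  # -> out = 36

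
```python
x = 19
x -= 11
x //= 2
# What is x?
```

Answer: 4

Derivation:
Trace (tracking x):
x = 19  # -> x = 19
x -= 11  # -> x = 8
x //= 2  # -> x = 4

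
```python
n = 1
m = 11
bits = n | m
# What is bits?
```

Answer: 11

Derivation:
Trace (tracking bits):
n = 1  # -> n = 1
m = 11  # -> m = 11
bits = n | m  # -> bits = 11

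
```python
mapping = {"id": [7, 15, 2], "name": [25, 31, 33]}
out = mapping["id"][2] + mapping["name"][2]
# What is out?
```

Answer: 35

Derivation:
Trace (tracking out):
mapping = {'id': [7, 15, 2], 'name': [25, 31, 33]}  # -> mapping = {'id': [7, 15, 2], 'name': [25, 31, 33]}
out = mapping['id'][2] + mapping['name'][2]  # -> out = 35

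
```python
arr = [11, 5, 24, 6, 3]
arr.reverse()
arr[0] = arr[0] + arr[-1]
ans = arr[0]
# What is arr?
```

Trace (tracking arr):
arr = [11, 5, 24, 6, 3]  # -> arr = [11, 5, 24, 6, 3]
arr.reverse()  # -> arr = [3, 6, 24, 5, 11]
arr[0] = arr[0] + arr[-1]  # -> arr = [14, 6, 24, 5, 11]
ans = arr[0]  # -> ans = 14

Answer: [14, 6, 24, 5, 11]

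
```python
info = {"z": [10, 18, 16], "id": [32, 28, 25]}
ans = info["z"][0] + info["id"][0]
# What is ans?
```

Answer: 42

Derivation:
Trace (tracking ans):
info = {'z': [10, 18, 16], 'id': [32, 28, 25]}  # -> info = {'z': [10, 18, 16], 'id': [32, 28, 25]}
ans = info['z'][0] + info['id'][0]  # -> ans = 42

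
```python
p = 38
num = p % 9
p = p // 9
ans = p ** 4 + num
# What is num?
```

Answer: 2

Derivation:
Trace (tracking num):
p = 38  # -> p = 38
num = p % 9  # -> num = 2
p = p // 9  # -> p = 4
ans = p ** 4 + num  # -> ans = 258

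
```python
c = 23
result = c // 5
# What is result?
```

Trace (tracking result):
c = 23  # -> c = 23
result = c // 5  # -> result = 4

Answer: 4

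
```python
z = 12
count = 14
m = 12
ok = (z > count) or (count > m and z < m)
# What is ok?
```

Trace (tracking ok):
z = 12  # -> z = 12
count = 14  # -> count = 14
m = 12  # -> m = 12
ok = z > count or (count > m and z < m)  # -> ok = False

Answer: False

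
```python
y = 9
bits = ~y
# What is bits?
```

Answer: -10

Derivation:
Trace (tracking bits):
y = 9  # -> y = 9
bits = ~y  # -> bits = -10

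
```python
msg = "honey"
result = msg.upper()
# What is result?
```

Answer: 'HONEY'

Derivation:
Trace (tracking result):
msg = 'honey'  # -> msg = 'honey'
result = msg.upper()  # -> result = 'HONEY'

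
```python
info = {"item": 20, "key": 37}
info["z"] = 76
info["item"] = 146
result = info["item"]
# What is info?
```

Answer: {'item': 146, 'key': 37, 'z': 76}

Derivation:
Trace (tracking info):
info = {'item': 20, 'key': 37}  # -> info = {'item': 20, 'key': 37}
info['z'] = 76  # -> info = {'item': 20, 'key': 37, 'z': 76}
info['item'] = 146  # -> info = {'item': 146, 'key': 37, 'z': 76}
result = info['item']  # -> result = 146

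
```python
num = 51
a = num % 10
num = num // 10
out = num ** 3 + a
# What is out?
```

Answer: 126

Derivation:
Trace (tracking out):
num = 51  # -> num = 51
a = num % 10  # -> a = 1
num = num // 10  # -> num = 5
out = num ** 3 + a  # -> out = 126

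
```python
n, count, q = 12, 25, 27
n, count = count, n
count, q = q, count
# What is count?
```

Answer: 27

Derivation:
Trace (tracking count):
n, count, q = (12, 25, 27)  # -> n = 12, count = 25, q = 27
n, count = (count, n)  # -> n = 25, count = 12
count, q = (q, count)  # -> count = 27, q = 12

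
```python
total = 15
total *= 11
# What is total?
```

Answer: 165

Derivation:
Trace (tracking total):
total = 15  # -> total = 15
total *= 11  # -> total = 165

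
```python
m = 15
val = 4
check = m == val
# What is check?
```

Trace (tracking check):
m = 15  # -> m = 15
val = 4  # -> val = 4
check = m == val  # -> check = False

Answer: False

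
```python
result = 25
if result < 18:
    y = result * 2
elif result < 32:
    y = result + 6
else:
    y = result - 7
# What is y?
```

Trace (tracking y):
result = 25  # -> result = 25
if result < 18:  # condition is False
elif result < 32:  # condition is True
    y = result + 6  # -> y = 31

Answer: 31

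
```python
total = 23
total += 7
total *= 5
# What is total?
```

Trace (tracking total):
total = 23  # -> total = 23
total += 7  # -> total = 30
total *= 5  # -> total = 150

Answer: 150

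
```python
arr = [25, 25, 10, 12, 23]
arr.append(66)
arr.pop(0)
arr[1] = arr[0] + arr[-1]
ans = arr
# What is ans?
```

Answer: [25, 91, 12, 23, 66]

Derivation:
Trace (tracking ans):
arr = [25, 25, 10, 12, 23]  # -> arr = [25, 25, 10, 12, 23]
arr.append(66)  # -> arr = [25, 25, 10, 12, 23, 66]
arr.pop(0)  # -> arr = [25, 10, 12, 23, 66]
arr[1] = arr[0] + arr[-1]  # -> arr = [25, 91, 12, 23, 66]
ans = arr  # -> ans = [25, 91, 12, 23, 66]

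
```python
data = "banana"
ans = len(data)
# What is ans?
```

Answer: 6

Derivation:
Trace (tracking ans):
data = 'banana'  # -> data = 'banana'
ans = len(data)  # -> ans = 6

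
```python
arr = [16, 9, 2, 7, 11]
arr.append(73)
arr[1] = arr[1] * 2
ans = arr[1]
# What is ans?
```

Trace (tracking ans):
arr = [16, 9, 2, 7, 11]  # -> arr = [16, 9, 2, 7, 11]
arr.append(73)  # -> arr = [16, 9, 2, 7, 11, 73]
arr[1] = arr[1] * 2  # -> arr = [16, 18, 2, 7, 11, 73]
ans = arr[1]  # -> ans = 18

Answer: 18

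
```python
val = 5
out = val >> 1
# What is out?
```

Answer: 2

Derivation:
Trace (tracking out):
val = 5  # -> val = 5
out = val >> 1  # -> out = 2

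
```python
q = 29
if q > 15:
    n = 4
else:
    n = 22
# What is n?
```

Trace (tracking n):
q = 29  # -> q = 29
if q > 15:  # condition is True
    n = 4  # -> n = 4

Answer: 4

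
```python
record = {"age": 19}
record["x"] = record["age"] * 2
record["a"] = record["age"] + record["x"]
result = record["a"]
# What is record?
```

Answer: {'age': 19, 'x': 38, 'a': 57}

Derivation:
Trace (tracking record):
record = {'age': 19}  # -> record = {'age': 19}
record['x'] = record['age'] * 2  # -> record = {'age': 19, 'x': 38}
record['a'] = record['age'] + record['x']  # -> record = {'age': 19, 'x': 38, 'a': 57}
result = record['a']  # -> result = 57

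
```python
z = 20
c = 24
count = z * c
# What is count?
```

Trace (tracking count):
z = 20  # -> z = 20
c = 24  # -> c = 24
count = z * c  # -> count = 480

Answer: 480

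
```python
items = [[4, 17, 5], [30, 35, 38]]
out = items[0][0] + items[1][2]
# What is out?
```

Trace (tracking out):
items = [[4, 17, 5], [30, 35, 38]]  # -> items = [[4, 17, 5], [30, 35, 38]]
out = items[0][0] + items[1][2]  # -> out = 42

Answer: 42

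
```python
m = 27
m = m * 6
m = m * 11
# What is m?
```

Trace (tracking m):
m = 27  # -> m = 27
m = m * 6  # -> m = 162
m = m * 11  # -> m = 1782

Answer: 1782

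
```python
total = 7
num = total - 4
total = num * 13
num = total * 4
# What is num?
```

Trace (tracking num):
total = 7  # -> total = 7
num = total - 4  # -> num = 3
total = num * 13  # -> total = 39
num = total * 4  # -> num = 156

Answer: 156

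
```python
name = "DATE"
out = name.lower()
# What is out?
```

Answer: 'date'

Derivation:
Trace (tracking out):
name = 'DATE'  # -> name = 'DATE'
out = name.lower()  # -> out = 'date'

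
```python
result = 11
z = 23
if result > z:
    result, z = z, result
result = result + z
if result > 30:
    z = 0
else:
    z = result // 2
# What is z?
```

Trace (tracking z):
result = 11  # -> result = 11
z = 23  # -> z = 23
if result > z:  # condition is False
result = result + z  # -> result = 34
if result > 30:  # condition is True
    z = 0  # -> z = 0

Answer: 0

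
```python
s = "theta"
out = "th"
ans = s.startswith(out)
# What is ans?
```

Answer: True

Derivation:
Trace (tracking ans):
s = 'theta'  # -> s = 'theta'
out = 'th'  # -> out = 'th'
ans = s.startswith(out)  # -> ans = True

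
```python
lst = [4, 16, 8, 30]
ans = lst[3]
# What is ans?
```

Answer: 30

Derivation:
Trace (tracking ans):
lst = [4, 16, 8, 30]  # -> lst = [4, 16, 8, 30]
ans = lst[3]  # -> ans = 30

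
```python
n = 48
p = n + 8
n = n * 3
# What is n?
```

Answer: 144

Derivation:
Trace (tracking n):
n = 48  # -> n = 48
p = n + 8  # -> p = 56
n = n * 3  # -> n = 144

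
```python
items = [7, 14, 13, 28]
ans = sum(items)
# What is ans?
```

Answer: 62

Derivation:
Trace (tracking ans):
items = [7, 14, 13, 28]  # -> items = [7, 14, 13, 28]
ans = sum(items)  # -> ans = 62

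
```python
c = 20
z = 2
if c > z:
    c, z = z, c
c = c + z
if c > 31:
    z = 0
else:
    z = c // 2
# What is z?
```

Trace (tracking z):
c = 20  # -> c = 20
z = 2  # -> z = 2
if c > z:  # condition is True
    c, z = (z, c)  # -> c = 2, z = 20
c = c + z  # -> c = 22
if c > 31:  # condition is False
else:
    z = c // 2  # -> z = 11

Answer: 11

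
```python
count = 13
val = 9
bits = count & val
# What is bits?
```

Answer: 9

Derivation:
Trace (tracking bits):
count = 13  # -> count = 13
val = 9  # -> val = 9
bits = count & val  # -> bits = 9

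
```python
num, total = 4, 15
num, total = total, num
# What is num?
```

Answer: 15

Derivation:
Trace (tracking num):
num, total = (4, 15)  # -> num = 4, total = 15
num, total = (total, num)  # -> num = 15, total = 4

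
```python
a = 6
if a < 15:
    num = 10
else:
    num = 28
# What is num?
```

Trace (tracking num):
a = 6  # -> a = 6
if a < 15:  # condition is True
    num = 10  # -> num = 10

Answer: 10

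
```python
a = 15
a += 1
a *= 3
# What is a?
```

Trace (tracking a):
a = 15  # -> a = 15
a += 1  # -> a = 16
a *= 3  # -> a = 48

Answer: 48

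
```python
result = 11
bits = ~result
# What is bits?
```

Trace (tracking bits):
result = 11  # -> result = 11
bits = ~result  # -> bits = -12

Answer: -12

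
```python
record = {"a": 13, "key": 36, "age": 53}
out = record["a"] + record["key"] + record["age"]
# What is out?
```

Answer: 102

Derivation:
Trace (tracking out):
record = {'a': 13, 'key': 36, 'age': 53}  # -> record = {'a': 13, 'key': 36, 'age': 53}
out = record['a'] + record['key'] + record['age']  # -> out = 102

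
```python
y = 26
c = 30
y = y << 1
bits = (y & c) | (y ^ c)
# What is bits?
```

Trace (tracking bits):
y = 26  # -> y = 26
c = 30  # -> c = 30
y = y << 1  # -> y = 52
bits = y & c | y ^ c  # -> bits = 62

Answer: 62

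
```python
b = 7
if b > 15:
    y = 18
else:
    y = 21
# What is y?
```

Trace (tracking y):
b = 7  # -> b = 7
if b > 15:  # condition is False
else:
    y = 21  # -> y = 21

Answer: 21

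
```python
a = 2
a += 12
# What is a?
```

Trace (tracking a):
a = 2  # -> a = 2
a += 12  # -> a = 14

Answer: 14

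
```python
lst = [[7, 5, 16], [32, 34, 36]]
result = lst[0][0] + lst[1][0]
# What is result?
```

Answer: 39

Derivation:
Trace (tracking result):
lst = [[7, 5, 16], [32, 34, 36]]  # -> lst = [[7, 5, 16], [32, 34, 36]]
result = lst[0][0] + lst[1][0]  # -> result = 39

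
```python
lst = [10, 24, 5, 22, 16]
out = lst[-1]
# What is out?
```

Trace (tracking out):
lst = [10, 24, 5, 22, 16]  # -> lst = [10, 24, 5, 22, 16]
out = lst[-1]  # -> out = 16

Answer: 16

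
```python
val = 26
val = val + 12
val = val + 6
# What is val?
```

Trace (tracking val):
val = 26  # -> val = 26
val = val + 12  # -> val = 38
val = val + 6  # -> val = 44

Answer: 44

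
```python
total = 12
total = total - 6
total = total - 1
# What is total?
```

Trace (tracking total):
total = 12  # -> total = 12
total = total - 6  # -> total = 6
total = total - 1  # -> total = 5

Answer: 5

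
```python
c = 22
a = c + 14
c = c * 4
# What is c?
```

Answer: 88

Derivation:
Trace (tracking c):
c = 22  # -> c = 22
a = c + 14  # -> a = 36
c = c * 4  # -> c = 88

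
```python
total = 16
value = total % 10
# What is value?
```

Answer: 6

Derivation:
Trace (tracking value):
total = 16  # -> total = 16
value = total % 10  # -> value = 6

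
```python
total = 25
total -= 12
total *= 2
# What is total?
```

Answer: 26

Derivation:
Trace (tracking total):
total = 25  # -> total = 25
total -= 12  # -> total = 13
total *= 2  # -> total = 26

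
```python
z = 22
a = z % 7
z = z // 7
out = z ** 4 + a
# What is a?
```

Trace (tracking a):
z = 22  # -> z = 22
a = z % 7  # -> a = 1
z = z // 7  # -> z = 3
out = z ** 4 + a  # -> out = 82

Answer: 1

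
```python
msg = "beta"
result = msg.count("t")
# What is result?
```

Answer: 1

Derivation:
Trace (tracking result):
msg = 'beta'  # -> msg = 'beta'
result = msg.count('t')  # -> result = 1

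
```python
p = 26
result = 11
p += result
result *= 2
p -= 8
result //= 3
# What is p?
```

Trace (tracking p):
p = 26  # -> p = 26
result = 11  # -> result = 11
p += result  # -> p = 37
result *= 2  # -> result = 22
p -= 8  # -> p = 29
result //= 3  # -> result = 7

Answer: 29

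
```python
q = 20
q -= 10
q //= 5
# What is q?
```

Trace (tracking q):
q = 20  # -> q = 20
q -= 10  # -> q = 10
q //= 5  # -> q = 2

Answer: 2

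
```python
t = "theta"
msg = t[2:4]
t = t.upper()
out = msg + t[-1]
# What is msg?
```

Trace (tracking msg):
t = 'theta'  # -> t = 'theta'
msg = t[2:4]  # -> msg = 'et'
t = t.upper()  # -> t = 'THETA'
out = msg + t[-1]  # -> out = 'etA'

Answer: 'et'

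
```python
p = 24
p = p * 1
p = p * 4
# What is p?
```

Trace (tracking p):
p = 24  # -> p = 24
p = p * 1  # -> p = 24
p = p * 4  # -> p = 96

Answer: 96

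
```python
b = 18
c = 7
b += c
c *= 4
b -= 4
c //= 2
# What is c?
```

Answer: 14

Derivation:
Trace (tracking c):
b = 18  # -> b = 18
c = 7  # -> c = 7
b += c  # -> b = 25
c *= 4  # -> c = 28
b -= 4  # -> b = 21
c //= 2  # -> c = 14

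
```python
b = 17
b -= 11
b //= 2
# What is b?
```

Answer: 3

Derivation:
Trace (tracking b):
b = 17  # -> b = 17
b -= 11  # -> b = 6
b //= 2  # -> b = 3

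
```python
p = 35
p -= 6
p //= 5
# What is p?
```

Answer: 5

Derivation:
Trace (tracking p):
p = 35  # -> p = 35
p -= 6  # -> p = 29
p //= 5  # -> p = 5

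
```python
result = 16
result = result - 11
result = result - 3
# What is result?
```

Trace (tracking result):
result = 16  # -> result = 16
result = result - 11  # -> result = 5
result = result - 3  # -> result = 2

Answer: 2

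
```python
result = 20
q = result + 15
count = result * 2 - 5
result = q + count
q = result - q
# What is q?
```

Answer: 35

Derivation:
Trace (tracking q):
result = 20  # -> result = 20
q = result + 15  # -> q = 35
count = result * 2 - 5  # -> count = 35
result = q + count  # -> result = 70
q = result - q  # -> q = 35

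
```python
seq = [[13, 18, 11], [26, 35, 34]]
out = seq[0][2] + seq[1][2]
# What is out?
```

Trace (tracking out):
seq = [[13, 18, 11], [26, 35, 34]]  # -> seq = [[13, 18, 11], [26, 35, 34]]
out = seq[0][2] + seq[1][2]  # -> out = 45

Answer: 45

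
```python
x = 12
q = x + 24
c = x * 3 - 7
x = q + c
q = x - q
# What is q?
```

Answer: 29

Derivation:
Trace (tracking q):
x = 12  # -> x = 12
q = x + 24  # -> q = 36
c = x * 3 - 7  # -> c = 29
x = q + c  # -> x = 65
q = x - q  # -> q = 29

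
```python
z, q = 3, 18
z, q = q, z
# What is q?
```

Answer: 3

Derivation:
Trace (tracking q):
z, q = (3, 18)  # -> z = 3, q = 18
z, q = (q, z)  # -> z = 18, q = 3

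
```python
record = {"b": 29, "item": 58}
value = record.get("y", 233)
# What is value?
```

Answer: 233

Derivation:
Trace (tracking value):
record = {'b': 29, 'item': 58}  # -> record = {'b': 29, 'item': 58}
value = record.get('y', 233)  # -> value = 233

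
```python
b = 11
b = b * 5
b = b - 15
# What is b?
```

Trace (tracking b):
b = 11  # -> b = 11
b = b * 5  # -> b = 55
b = b - 15  # -> b = 40

Answer: 40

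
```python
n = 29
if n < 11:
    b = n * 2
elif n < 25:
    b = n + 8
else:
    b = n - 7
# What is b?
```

Trace (tracking b):
n = 29  # -> n = 29
if n < 11:  # condition is False
elif n < 25:  # condition is False
else:
    b = n - 7  # -> b = 22

Answer: 22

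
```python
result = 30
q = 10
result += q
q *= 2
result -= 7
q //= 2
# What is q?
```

Answer: 10

Derivation:
Trace (tracking q):
result = 30  # -> result = 30
q = 10  # -> q = 10
result += q  # -> result = 40
q *= 2  # -> q = 20
result -= 7  # -> result = 33
q //= 2  # -> q = 10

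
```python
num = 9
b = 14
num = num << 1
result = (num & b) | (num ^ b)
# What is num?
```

Answer: 18

Derivation:
Trace (tracking num):
num = 9  # -> num = 9
b = 14  # -> b = 14
num = num << 1  # -> num = 18
result = num & b | num ^ b  # -> result = 30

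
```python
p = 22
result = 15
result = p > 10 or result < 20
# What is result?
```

Answer: True

Derivation:
Trace (tracking result):
p = 22  # -> p = 22
result = 15  # -> result = 15
result = p > 10 or result < 20  # -> result = True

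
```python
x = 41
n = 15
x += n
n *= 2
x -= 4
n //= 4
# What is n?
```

Trace (tracking n):
x = 41  # -> x = 41
n = 15  # -> n = 15
x += n  # -> x = 56
n *= 2  # -> n = 30
x -= 4  # -> x = 52
n //= 4  # -> n = 7

Answer: 7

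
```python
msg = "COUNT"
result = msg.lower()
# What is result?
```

Answer: 'count'

Derivation:
Trace (tracking result):
msg = 'COUNT'  # -> msg = 'COUNT'
result = msg.lower()  # -> result = 'count'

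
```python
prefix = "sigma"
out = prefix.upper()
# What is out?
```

Trace (tracking out):
prefix = 'sigma'  # -> prefix = 'sigma'
out = prefix.upper()  # -> out = 'SIGMA'

Answer: 'SIGMA'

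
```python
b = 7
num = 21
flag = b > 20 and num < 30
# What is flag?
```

Answer: False

Derivation:
Trace (tracking flag):
b = 7  # -> b = 7
num = 21  # -> num = 21
flag = b > 20 and num < 30  # -> flag = False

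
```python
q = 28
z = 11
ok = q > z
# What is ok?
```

Answer: True

Derivation:
Trace (tracking ok):
q = 28  # -> q = 28
z = 11  # -> z = 11
ok = q > z  # -> ok = True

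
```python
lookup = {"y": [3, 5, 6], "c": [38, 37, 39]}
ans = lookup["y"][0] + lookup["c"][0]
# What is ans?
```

Trace (tracking ans):
lookup = {'y': [3, 5, 6], 'c': [38, 37, 39]}  # -> lookup = {'y': [3, 5, 6], 'c': [38, 37, 39]}
ans = lookup['y'][0] + lookup['c'][0]  # -> ans = 41

Answer: 41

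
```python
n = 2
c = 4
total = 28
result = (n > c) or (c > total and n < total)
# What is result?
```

Answer: False

Derivation:
Trace (tracking result):
n = 2  # -> n = 2
c = 4  # -> c = 4
total = 28  # -> total = 28
result = n > c or (c > total and n < total)  # -> result = False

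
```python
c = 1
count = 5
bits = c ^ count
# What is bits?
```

Answer: 4

Derivation:
Trace (tracking bits):
c = 1  # -> c = 1
count = 5  # -> count = 5
bits = c ^ count  # -> bits = 4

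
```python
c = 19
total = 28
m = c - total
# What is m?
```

Trace (tracking m):
c = 19  # -> c = 19
total = 28  # -> total = 28
m = c - total  # -> m = -9

Answer: -9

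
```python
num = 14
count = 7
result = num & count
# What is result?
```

Answer: 6

Derivation:
Trace (tracking result):
num = 14  # -> num = 14
count = 7  # -> count = 7
result = num & count  # -> result = 6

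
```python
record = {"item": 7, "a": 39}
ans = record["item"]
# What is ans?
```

Trace (tracking ans):
record = {'item': 7, 'a': 39}  # -> record = {'item': 7, 'a': 39}
ans = record['item']  # -> ans = 7

Answer: 7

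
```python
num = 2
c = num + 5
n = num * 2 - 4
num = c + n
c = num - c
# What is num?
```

Answer: 7

Derivation:
Trace (tracking num):
num = 2  # -> num = 2
c = num + 5  # -> c = 7
n = num * 2 - 4  # -> n = 0
num = c + n  # -> num = 7
c = num - c  # -> c = 0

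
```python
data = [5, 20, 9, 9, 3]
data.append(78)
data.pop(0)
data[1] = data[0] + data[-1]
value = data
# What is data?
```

Trace (tracking data):
data = [5, 20, 9, 9, 3]  # -> data = [5, 20, 9, 9, 3]
data.append(78)  # -> data = [5, 20, 9, 9, 3, 78]
data.pop(0)  # -> data = [20, 9, 9, 3, 78]
data[1] = data[0] + data[-1]  # -> data = [20, 98, 9, 3, 78]
value = data  # -> value = [20, 98, 9, 3, 78]

Answer: [20, 98, 9, 3, 78]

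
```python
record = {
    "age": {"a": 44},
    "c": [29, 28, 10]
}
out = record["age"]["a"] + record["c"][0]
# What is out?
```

Trace (tracking out):
record = {'age': {'a': 44}, 'c': [29, 28, 10]}  # -> record = {'age': {'a': 44}, 'c': [29, 28, 10]}
out = record['age']['a'] + record['c'][0]  # -> out = 73

Answer: 73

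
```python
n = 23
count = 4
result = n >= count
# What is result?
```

Trace (tracking result):
n = 23  # -> n = 23
count = 4  # -> count = 4
result = n >= count  # -> result = True

Answer: True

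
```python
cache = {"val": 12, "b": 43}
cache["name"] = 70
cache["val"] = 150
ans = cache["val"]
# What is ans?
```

Trace (tracking ans):
cache = {'val': 12, 'b': 43}  # -> cache = {'val': 12, 'b': 43}
cache['name'] = 70  # -> cache = {'val': 12, 'b': 43, 'name': 70}
cache['val'] = 150  # -> cache = {'val': 150, 'b': 43, 'name': 70}
ans = cache['val']  # -> ans = 150

Answer: 150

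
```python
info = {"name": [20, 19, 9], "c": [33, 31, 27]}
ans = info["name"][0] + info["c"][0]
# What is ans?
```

Answer: 53

Derivation:
Trace (tracking ans):
info = {'name': [20, 19, 9], 'c': [33, 31, 27]}  # -> info = {'name': [20, 19, 9], 'c': [33, 31, 27]}
ans = info['name'][0] + info['c'][0]  # -> ans = 53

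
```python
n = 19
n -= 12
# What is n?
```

Answer: 7

Derivation:
Trace (tracking n):
n = 19  # -> n = 19
n -= 12  # -> n = 7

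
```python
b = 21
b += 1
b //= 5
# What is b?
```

Trace (tracking b):
b = 21  # -> b = 21
b += 1  # -> b = 22
b //= 5  # -> b = 4

Answer: 4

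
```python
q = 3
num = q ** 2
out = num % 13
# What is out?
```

Trace (tracking out):
q = 3  # -> q = 3
num = q ** 2  # -> num = 9
out = num % 13  # -> out = 9

Answer: 9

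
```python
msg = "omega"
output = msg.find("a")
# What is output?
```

Trace (tracking output):
msg = 'omega'  # -> msg = 'omega'
output = msg.find('a')  # -> output = 4

Answer: 4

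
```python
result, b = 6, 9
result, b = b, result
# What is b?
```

Answer: 6

Derivation:
Trace (tracking b):
result, b = (6, 9)  # -> result = 6, b = 9
result, b = (b, result)  # -> result = 9, b = 6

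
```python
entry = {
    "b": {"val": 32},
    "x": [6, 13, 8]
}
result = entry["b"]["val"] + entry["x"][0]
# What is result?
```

Trace (tracking result):
entry = {'b': {'val': 32}, 'x': [6, 13, 8]}  # -> entry = {'b': {'val': 32}, 'x': [6, 13, 8]}
result = entry['b']['val'] + entry['x'][0]  # -> result = 38

Answer: 38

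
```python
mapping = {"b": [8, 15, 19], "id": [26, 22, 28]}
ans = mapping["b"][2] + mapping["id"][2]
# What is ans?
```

Trace (tracking ans):
mapping = {'b': [8, 15, 19], 'id': [26, 22, 28]}  # -> mapping = {'b': [8, 15, 19], 'id': [26, 22, 28]}
ans = mapping['b'][2] + mapping['id'][2]  # -> ans = 47

Answer: 47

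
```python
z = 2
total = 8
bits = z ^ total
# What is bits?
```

Trace (tracking bits):
z = 2  # -> z = 2
total = 8  # -> total = 8
bits = z ^ total  # -> bits = 10

Answer: 10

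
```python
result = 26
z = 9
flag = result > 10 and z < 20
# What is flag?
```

Trace (tracking flag):
result = 26  # -> result = 26
z = 9  # -> z = 9
flag = result > 10 and z < 20  # -> flag = True

Answer: True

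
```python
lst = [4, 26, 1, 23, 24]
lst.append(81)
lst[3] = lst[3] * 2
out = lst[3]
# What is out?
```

Answer: 46

Derivation:
Trace (tracking out):
lst = [4, 26, 1, 23, 24]  # -> lst = [4, 26, 1, 23, 24]
lst.append(81)  # -> lst = [4, 26, 1, 23, 24, 81]
lst[3] = lst[3] * 2  # -> lst = [4, 26, 1, 46, 24, 81]
out = lst[3]  # -> out = 46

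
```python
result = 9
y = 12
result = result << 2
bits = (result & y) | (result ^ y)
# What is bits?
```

Answer: 44

Derivation:
Trace (tracking bits):
result = 9  # -> result = 9
y = 12  # -> y = 12
result = result << 2  # -> result = 36
bits = result & y | result ^ y  # -> bits = 44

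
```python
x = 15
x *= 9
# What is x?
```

Answer: 135

Derivation:
Trace (tracking x):
x = 15  # -> x = 15
x *= 9  # -> x = 135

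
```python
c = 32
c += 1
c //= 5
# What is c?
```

Answer: 6

Derivation:
Trace (tracking c):
c = 32  # -> c = 32
c += 1  # -> c = 33
c //= 5  # -> c = 6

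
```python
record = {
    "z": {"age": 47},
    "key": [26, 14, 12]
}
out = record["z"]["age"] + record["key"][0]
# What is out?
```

Trace (tracking out):
record = {'z': {'age': 47}, 'key': [26, 14, 12]}  # -> record = {'z': {'age': 47}, 'key': [26, 14, 12]}
out = record['z']['age'] + record['key'][0]  # -> out = 73

Answer: 73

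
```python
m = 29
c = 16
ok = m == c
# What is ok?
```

Trace (tracking ok):
m = 29  # -> m = 29
c = 16  # -> c = 16
ok = m == c  # -> ok = False

Answer: False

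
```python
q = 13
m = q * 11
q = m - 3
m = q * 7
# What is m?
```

Answer: 980

Derivation:
Trace (tracking m):
q = 13  # -> q = 13
m = q * 11  # -> m = 143
q = m - 3  # -> q = 140
m = q * 7  # -> m = 980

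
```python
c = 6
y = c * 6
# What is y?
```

Answer: 36

Derivation:
Trace (tracking y):
c = 6  # -> c = 6
y = c * 6  # -> y = 36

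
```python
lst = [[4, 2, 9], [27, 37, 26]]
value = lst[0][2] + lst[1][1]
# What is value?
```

Trace (tracking value):
lst = [[4, 2, 9], [27, 37, 26]]  # -> lst = [[4, 2, 9], [27, 37, 26]]
value = lst[0][2] + lst[1][1]  # -> value = 46

Answer: 46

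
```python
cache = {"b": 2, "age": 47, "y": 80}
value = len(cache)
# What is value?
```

Trace (tracking value):
cache = {'b': 2, 'age': 47, 'y': 80}  # -> cache = {'b': 2, 'age': 47, 'y': 80}
value = len(cache)  # -> value = 3

Answer: 3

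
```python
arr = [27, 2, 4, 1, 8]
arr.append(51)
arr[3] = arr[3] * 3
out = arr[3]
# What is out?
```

Trace (tracking out):
arr = [27, 2, 4, 1, 8]  # -> arr = [27, 2, 4, 1, 8]
arr.append(51)  # -> arr = [27, 2, 4, 1, 8, 51]
arr[3] = arr[3] * 3  # -> arr = [27, 2, 4, 3, 8, 51]
out = arr[3]  # -> out = 3

Answer: 3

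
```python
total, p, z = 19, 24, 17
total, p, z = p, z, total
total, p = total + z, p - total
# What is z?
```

Trace (tracking z):
total, p, z = (19, 24, 17)  # -> total = 19, p = 24, z = 17
total, p, z = (p, z, total)  # -> total = 24, p = 17, z = 19
total, p = (total + z, p - total)  # -> total = 43, p = -7

Answer: 19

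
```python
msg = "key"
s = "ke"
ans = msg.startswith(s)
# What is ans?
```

Trace (tracking ans):
msg = 'key'  # -> msg = 'key'
s = 'ke'  # -> s = 'ke'
ans = msg.startswith(s)  # -> ans = True

Answer: True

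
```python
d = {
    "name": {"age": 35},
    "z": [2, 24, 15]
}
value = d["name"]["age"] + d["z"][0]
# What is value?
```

Answer: 37

Derivation:
Trace (tracking value):
d = {'name': {'age': 35}, 'z': [2, 24, 15]}  # -> d = {'name': {'age': 35}, 'z': [2, 24, 15]}
value = d['name']['age'] + d['z'][0]  # -> value = 37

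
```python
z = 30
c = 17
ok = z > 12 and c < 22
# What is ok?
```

Answer: True

Derivation:
Trace (tracking ok):
z = 30  # -> z = 30
c = 17  # -> c = 17
ok = z > 12 and c < 22  # -> ok = True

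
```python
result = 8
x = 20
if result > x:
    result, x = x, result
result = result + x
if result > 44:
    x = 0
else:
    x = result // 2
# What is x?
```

Trace (tracking x):
result = 8  # -> result = 8
x = 20  # -> x = 20
if result > x:  # condition is False
result = result + x  # -> result = 28
if result > 44:  # condition is False
else:
    x = result // 2  # -> x = 14

Answer: 14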